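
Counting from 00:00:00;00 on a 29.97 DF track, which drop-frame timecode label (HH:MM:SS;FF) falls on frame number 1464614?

Ten DF minutes hold 17982 frames, so frame 1464614 lies in block 81 (frames 1456542–1474523) with 8072 frames into that block.
The block's first minute is 1800 frames and the rest 1798 each; 8072 frames reaches minute 4, so 81 × 18 + 4 × 2 = 1466 labels have been skipped so far.
Adding those back, label number 1464614 + 1466 = 1466080 at 30 labels/s is 48869 s + 10 f = 13 h 34 min 29 s frame 10, i.e. 13:34:29;10.

13:34:29;10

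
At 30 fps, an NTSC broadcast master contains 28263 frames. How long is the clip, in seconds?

Running time = 28263 / (30) = 942.1 s.

942.1 seconds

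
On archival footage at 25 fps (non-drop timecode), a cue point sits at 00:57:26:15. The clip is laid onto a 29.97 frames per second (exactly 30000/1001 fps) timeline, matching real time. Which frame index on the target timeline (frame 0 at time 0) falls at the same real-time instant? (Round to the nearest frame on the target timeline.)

frame 103295

Source frame index: (0×3600 + 57×60 + 26) × 25 + 15 = 86165.
Real time: 86165 / (25) = 17233/5 s.
Target frame: (17233/5) × (30000/1001) = 103398000/1001 ≈ 103294.705 → 103295.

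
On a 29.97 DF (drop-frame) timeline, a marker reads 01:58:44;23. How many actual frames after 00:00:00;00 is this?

As if non-drop at 30 labels/s: (1 × 3600 + 58 × 60 + 44) × 30 + 23 = 213743.
Minute boundaries passed: 118; those not divisible by 10: 118 − 11 = 107; dropped labels = 2 × 107 = 214.
Actual frame index = 213743 − 214 = 213529.

213529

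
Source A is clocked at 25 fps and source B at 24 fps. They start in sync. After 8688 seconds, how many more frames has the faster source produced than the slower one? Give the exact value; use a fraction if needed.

A emits 25 × 8688 = 217200 frames; B emits 24 × 8688 = 208512.
Difference = 8688 frames; B is behind A.

8688 frames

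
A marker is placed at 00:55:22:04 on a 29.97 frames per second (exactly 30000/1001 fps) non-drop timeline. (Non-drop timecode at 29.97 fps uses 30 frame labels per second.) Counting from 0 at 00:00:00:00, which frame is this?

99664

Total seconds to the label: (0 × 3600 + 55 × 60 + 22) = 3322.
Frame index = 3322 × 30 + 4 = 99664.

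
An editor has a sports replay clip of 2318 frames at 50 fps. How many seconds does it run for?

46.36 seconds

Running time = 2318 / (50) = 46.36 s.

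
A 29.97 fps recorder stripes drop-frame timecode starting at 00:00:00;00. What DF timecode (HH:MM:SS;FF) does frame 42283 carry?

00:23:30;25

Each 10-minute DF block holds 10 × 60 × 30 − 9 × 2 = 17982 frames. 42283 ÷ 17982 → 2 full blocks, remainder 6319.
Within the partial block the first minute is 1800 frames and each further minute 1798, so 3 further minute boundaries passed. Total skipped labels = 18 × 2 + 2 × 3 = 42.
Non-drop label index = 42283 + 42 = 42325; at 30 labels/s that is 00:23:30:25, i.e. DF 00:23:30;25.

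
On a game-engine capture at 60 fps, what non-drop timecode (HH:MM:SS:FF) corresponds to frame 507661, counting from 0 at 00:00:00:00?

02:21:01:01

507661 ÷ 60 = 8461 full seconds, remainder 1 frame.
8461 s = 2 h 21 min 1 s.
Timecode: 02:21:01:01.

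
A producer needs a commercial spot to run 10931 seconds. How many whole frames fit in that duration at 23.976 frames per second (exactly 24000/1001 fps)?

Frames = 10931 × 24000/1001 = 262344000/1001 ≈ 262081.9181.
Complete frames: 262081.

262081 frames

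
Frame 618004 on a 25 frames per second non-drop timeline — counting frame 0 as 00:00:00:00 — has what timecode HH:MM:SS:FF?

618004 ÷ 25 = 24720 full seconds, remainder 4 frames.
24720 s = 6 h 52 min 0 s.
Timecode: 06:52:00:04.

06:52:00:04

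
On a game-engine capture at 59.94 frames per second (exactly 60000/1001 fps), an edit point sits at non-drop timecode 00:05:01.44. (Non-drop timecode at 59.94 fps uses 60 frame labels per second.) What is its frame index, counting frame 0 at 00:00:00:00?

18104

Total seconds to the label: (0 × 3600 + 5 × 60 + 1) = 301.
Frame index = 301 × 60 + 44 = 18104.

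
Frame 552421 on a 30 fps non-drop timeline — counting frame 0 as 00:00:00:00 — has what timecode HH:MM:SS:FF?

552421 ÷ 30 = 18414 full seconds, remainder 1 frame.
18414 s = 5 h 6 min 54 s.
Timecode: 05:06:54:01.

05:06:54:01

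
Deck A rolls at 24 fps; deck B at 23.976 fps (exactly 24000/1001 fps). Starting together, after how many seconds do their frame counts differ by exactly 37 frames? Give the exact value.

37037/24 seconds

The gap grows by |24000/1001 − 24| = 24/1001 frames per second.
Time for a 37-frame gap: 37 ÷ (24/1001) = 37037/24 s.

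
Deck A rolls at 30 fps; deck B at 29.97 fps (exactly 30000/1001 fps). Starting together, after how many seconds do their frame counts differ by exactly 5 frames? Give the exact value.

1001/6 seconds

The gap grows by |30000/1001 − 30| = 30/1001 frames per second.
Time for a 5-frame gap: 5 ÷ (30/1001) = 1001/6 s.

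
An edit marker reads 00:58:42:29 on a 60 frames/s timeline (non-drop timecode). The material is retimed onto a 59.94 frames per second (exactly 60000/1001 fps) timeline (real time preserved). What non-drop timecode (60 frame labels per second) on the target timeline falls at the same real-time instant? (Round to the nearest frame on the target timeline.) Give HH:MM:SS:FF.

Source frame index: (0×3600 + 58×60 + 42) × 60 + 29 = 211349.
Real time: 211349 / (60) = 211349/60 s.
Target frame: (211349/60) × (60000/1001) = 211349000/1001 ≈ 211137.862 → 211138.
At 60 labels/s: frame 211138 → 00:58:38:58.

00:58:38:58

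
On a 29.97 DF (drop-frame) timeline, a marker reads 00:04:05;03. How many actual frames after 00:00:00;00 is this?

Complete 10-minute blocks: 0, each 17982 frames → 0.
Remaining 4 whole minutes in the current block: 1800 + 3 × 1798 = 7194 frames.
Within the current minute: 5 × 30 + 3 − 2 = 151 (labels ;00/;01 skipped at this minute). Total = 0 + 7194 + 151 = 7345.

7345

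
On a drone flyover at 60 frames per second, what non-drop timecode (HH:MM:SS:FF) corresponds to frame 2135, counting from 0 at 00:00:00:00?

2135 ÷ 60 = 35 full seconds, remainder 35 frames.
35 s = 0 h 0 min 35 s.
Timecode: 00:00:35:35.

00:00:35:35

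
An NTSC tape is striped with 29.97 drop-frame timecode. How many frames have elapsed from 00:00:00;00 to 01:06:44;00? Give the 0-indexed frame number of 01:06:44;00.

As if non-drop at 30 labels/s: (1 × 3600 + 6 × 60 + 44) × 30 + 0 = 120120.
Minute boundaries passed: 66; those not divisible by 10: 66 − 6 = 60; dropped labels = 2 × 60 = 120.
Actual frame index = 120120 − 120 = 120000.

120000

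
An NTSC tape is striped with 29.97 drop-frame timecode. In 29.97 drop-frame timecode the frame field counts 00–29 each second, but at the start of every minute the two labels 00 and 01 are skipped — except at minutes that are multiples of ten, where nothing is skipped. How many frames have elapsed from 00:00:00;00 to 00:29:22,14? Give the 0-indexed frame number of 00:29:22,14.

52820

As if non-drop at 30 labels/s: (0 × 3600 + 29 × 60 + 22) × 30 + 14 = 52874.
Minute boundaries passed: 29; those not divisible by 10: 29 − 2 = 27; dropped labels = 2 × 27 = 54.
Actual frame index = 52874 − 54 = 52820.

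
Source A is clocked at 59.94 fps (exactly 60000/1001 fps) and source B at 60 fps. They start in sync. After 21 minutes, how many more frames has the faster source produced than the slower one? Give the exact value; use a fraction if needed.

21 min = 1260 s.
A emits 60000/1001 × 1260 = 10800000/143 frames; B emits 60 × 1260 = 75600.
Difference = 10800/143 frames (≈ 75.5245); B is ahead of A.

10800/143 frames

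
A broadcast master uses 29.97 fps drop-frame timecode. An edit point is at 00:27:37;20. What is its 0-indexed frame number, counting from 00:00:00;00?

Complete 10-minute blocks: 2, each 17982 frames → 35964.
Remaining 7 whole minutes in the current block: 1800 + 6 × 1798 = 12588 frames.
Within the current minute: 37 × 30 + 20 − 2 = 1128 (labels ;00/;01 skipped at this minute). Total = 35964 + 12588 + 1128 = 49680.

49680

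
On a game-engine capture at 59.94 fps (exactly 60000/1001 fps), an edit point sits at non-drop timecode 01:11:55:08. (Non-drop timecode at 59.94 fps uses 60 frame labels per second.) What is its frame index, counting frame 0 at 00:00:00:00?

frame 258908

Total seconds to the label: (1 × 3600 + 11 × 60 + 55) = 4315.
Frame index = 4315 × 60 + 8 = 258908.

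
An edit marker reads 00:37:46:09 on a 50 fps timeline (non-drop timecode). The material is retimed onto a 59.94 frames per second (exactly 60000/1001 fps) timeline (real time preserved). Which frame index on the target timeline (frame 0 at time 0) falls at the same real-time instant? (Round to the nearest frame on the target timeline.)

Source frame index: (0×3600 + 37×60 + 46) × 50 + 9 = 113309.
Real time: 113309 / (50) = 113309/50 s.
Target frame: (113309/50) × (60000/1001) = 19424400/143 ≈ 135834.965 → 135835.

frame 135835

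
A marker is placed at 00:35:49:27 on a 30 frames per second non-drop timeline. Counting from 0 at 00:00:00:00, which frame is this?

64497

Total seconds to the label: (0 × 3600 + 35 × 60 + 49) = 2149.
Frame index = 2149 × 30 + 27 = 64497.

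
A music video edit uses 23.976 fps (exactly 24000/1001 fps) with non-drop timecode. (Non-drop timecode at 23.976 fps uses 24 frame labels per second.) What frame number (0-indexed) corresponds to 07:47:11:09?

frame 672753

Total seconds to the label: (7 × 3600 + 47 × 60 + 11) = 28031.
Frame index = 28031 × 24 + 9 = 672753.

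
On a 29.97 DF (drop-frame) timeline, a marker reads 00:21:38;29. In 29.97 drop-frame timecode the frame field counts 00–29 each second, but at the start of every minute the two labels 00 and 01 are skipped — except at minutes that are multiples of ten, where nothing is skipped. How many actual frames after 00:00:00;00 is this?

Complete 10-minute blocks: 2, each 17982 frames → 35964.
Remaining 1 whole minute in the current block: 1800 + 0 × 1798 = 1800 frames.
Within the current minute: 38 × 30 + 29 − 2 = 1167 (labels ;00/;01 skipped at this minute). Total = 35964 + 1800 + 1167 = 38931.

38931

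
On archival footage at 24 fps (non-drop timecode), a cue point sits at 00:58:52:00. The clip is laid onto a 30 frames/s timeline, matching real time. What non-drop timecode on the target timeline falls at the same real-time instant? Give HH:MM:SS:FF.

Source frame index: (0×3600 + 58×60 + 52) × 24 + 0 = 84768.
Real time: 84768 / (24) = 3532 s.
Target frame: (3532) × (30) = 105960.
At 30 labels/s: frame 105960 → 00:58:52:00.

00:58:52:00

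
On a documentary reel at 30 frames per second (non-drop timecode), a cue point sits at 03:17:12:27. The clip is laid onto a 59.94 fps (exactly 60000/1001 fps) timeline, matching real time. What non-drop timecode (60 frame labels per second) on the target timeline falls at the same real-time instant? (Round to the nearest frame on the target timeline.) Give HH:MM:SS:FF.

Source frame index: (3×3600 + 17×60 + 12) × 30 + 27 = 354987.
Real time: 354987 / (30) = 118329/10 s.
Target frame: (118329/10) × (60000/1001) = 709974000/1001 ≈ 709264.735 → 709265.
At 60 labels/s: frame 709265 → 03:17:01:05.

03:17:01:05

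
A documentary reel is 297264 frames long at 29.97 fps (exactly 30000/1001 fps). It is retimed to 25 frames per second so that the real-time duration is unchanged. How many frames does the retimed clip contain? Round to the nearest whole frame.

Frames at target rate = 297264 × (25) / (30000/1001) = 6199193/25 ≈ 247967.720.
Nearest whole frame: 247968.

247968 frames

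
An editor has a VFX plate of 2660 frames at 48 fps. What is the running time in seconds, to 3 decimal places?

55.417 seconds

Running time = 2660 × 1/48 = 665/12 s ≈ 55.417 s.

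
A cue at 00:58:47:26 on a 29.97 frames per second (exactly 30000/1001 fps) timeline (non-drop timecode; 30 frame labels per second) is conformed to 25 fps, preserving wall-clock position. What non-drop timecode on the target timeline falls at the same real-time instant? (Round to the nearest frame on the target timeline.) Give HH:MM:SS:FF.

00:58:51:10

Source frame index: (0×3600 + 58×60 + 47) × 30 + 26 = 105836.
Real time: 105836 / (30000/1001) = 26485459/7500 s.
Target frame: (26485459/7500) × (25) = 26485459/300 ≈ 88284.863 → 88285.
At 25 labels/s: frame 88285 → 00:58:51:10.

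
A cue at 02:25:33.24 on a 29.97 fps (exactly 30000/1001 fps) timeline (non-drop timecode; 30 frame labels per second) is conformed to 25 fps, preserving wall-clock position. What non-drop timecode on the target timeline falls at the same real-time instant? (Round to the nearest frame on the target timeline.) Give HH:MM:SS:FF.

02:25:42:13

Source frame index: (2×3600 + 25×60 + 33) × 30 + 24 = 262014.
Real time: 262014 / (30000/1001) = 43712669/5000 s.
Target frame: (43712669/5000) × (25) = 43712669/200 ≈ 218563.345 → 218563.
At 25 labels/s: frame 218563 → 02:25:42:13.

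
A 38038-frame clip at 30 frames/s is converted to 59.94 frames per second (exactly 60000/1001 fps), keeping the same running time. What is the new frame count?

Target frames = source frames × (target rate / source rate) = 38038 × (60000/1001)/(30) = 38038 × 2000/1001 = 76000.

76000 frames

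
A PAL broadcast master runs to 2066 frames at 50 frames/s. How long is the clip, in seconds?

41.32 seconds

Running time = 2066 / (50) = 41.32 s.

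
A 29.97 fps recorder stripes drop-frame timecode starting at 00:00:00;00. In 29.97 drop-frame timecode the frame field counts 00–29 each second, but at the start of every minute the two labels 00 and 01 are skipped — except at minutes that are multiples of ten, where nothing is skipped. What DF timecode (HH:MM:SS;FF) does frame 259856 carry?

Each 10-minute DF block holds 10 × 60 × 30 − 9 × 2 = 17982 frames. 259856 ÷ 17982 → 14 full blocks, remainder 8108.
Within the partial block the first minute is 1800 frames and each further minute 1798, so 4 further minute boundaries passed. Total skipped labels = 18 × 14 + 2 × 4 = 260.
Non-drop label index = 259856 + 260 = 260116; at 30 labels/s that is 02:24:30:16, i.e. DF 02:24:30;16.

02:24:30;16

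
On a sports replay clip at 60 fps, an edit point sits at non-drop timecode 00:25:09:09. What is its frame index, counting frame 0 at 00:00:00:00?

frame 90549

Total seconds to the label: (0 × 3600 + 25 × 60 + 9) = 1509.
Frame index = 1509 × 60 + 9 = 90549.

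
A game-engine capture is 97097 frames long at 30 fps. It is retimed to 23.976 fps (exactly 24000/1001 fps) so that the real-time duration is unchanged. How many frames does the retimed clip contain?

Target frames = source frames × (target rate / source rate) = 97097 × (24000/1001)/(30) = 97097 × 800/1001 = 77600.

77600 frames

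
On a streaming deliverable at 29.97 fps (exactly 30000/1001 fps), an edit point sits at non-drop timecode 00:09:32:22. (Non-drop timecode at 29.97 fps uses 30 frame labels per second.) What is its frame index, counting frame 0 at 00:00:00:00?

17182

Total seconds to the label: (0 × 3600 + 9 × 60 + 32) = 572.
Frame index = 572 × 30 + 22 = 17182.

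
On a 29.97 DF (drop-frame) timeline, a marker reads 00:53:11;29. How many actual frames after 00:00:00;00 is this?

95663

As if non-drop at 30 labels/s: (0 × 3600 + 53 × 60 + 11) × 30 + 29 = 95759.
Minute boundaries passed: 53; those not divisible by 10: 53 − 5 = 48; dropped labels = 2 × 48 = 96.
Actual frame index = 95759 − 96 = 95663.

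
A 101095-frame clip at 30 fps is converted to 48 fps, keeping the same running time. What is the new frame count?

161752 frames

Target frames = source frames × (target rate / source rate) = 101095 × (48)/(30) = 101095 × 8/5 = 161752.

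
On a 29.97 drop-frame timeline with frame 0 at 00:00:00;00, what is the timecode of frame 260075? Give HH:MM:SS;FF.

02:24:37;25

Each 10-minute DF block holds 10 × 60 × 30 − 9 × 2 = 17982 frames. 260075 ÷ 17982 → 14 full blocks, remainder 8327.
Within the partial block the first minute is 1800 frames and each further minute 1798, so 4 further minute boundaries passed. Total skipped labels = 18 × 14 + 2 × 4 = 260.
Non-drop label index = 260075 + 260 = 260335; at 30 labels/s that is 02:24:37:25, i.e. DF 02:24:37;25.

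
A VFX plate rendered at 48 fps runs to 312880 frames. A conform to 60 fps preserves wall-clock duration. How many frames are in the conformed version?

391100 frames

Target frames = source frames × (target rate / source rate) = 312880 × (60)/(48) = 312880 × 5/4 = 391100.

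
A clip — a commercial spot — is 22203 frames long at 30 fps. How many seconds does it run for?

Running time = 22203 / (30) = 740.1 s.

740.1 seconds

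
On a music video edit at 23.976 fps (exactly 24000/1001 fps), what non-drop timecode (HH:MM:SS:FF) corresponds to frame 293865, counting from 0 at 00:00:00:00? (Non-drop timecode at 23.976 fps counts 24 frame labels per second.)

293865 ÷ 24 = 12244 full seconds, remainder 9 frames.
12244 s = 3 h 24 min 4 s.
Timecode: 03:24:04:09.

03:24:04:09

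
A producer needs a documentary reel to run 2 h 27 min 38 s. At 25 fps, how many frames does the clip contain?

221450 frames

2 h 27 min 38 s = 8858 s.
Frames = 8858 × 25 = 221450.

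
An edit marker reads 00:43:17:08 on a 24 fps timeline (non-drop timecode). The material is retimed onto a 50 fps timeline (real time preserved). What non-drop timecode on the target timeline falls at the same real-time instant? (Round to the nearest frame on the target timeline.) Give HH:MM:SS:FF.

Source frame index: (0×3600 + 43×60 + 17) × 24 + 8 = 62336.
Real time: 62336 / (24) = 7792/3 s.
Target frame: (7792/3) × (50) = 389600/3 ≈ 129866.667 → 129867.
At 50 labels/s: frame 129867 → 00:43:17:17.

00:43:17:17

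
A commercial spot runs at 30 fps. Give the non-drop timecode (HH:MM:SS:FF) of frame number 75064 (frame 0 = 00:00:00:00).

75064 ÷ 30 = 2502 full seconds, remainder 4 frames.
2502 s = 0 h 41 min 42 s.
Timecode: 00:41:42:04.

00:41:42:04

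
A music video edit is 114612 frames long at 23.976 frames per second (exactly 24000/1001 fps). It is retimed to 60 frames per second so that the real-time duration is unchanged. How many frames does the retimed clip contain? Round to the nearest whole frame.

Frames at target rate = 114612 × (60) / (24000/1001) = 28681653/100 ≈ 286816.530.
Nearest whole frame: 286817.

286817 frames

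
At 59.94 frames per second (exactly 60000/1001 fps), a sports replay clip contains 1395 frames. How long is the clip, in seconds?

Running time = 1395 / (60000/1001) = 23.27325 s.

23.27325 seconds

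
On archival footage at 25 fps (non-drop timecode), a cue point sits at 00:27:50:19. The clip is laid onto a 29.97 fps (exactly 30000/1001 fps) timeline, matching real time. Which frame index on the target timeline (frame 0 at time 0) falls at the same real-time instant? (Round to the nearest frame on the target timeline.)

frame 50073

Source frame index: (0×3600 + 27×60 + 50) × 25 + 19 = 41769.
Real time: 41769 / (25) = 41769/25 s.
Target frame: (41769/25) × (30000/1001) = 550800/11 ≈ 50072.727 → 50073.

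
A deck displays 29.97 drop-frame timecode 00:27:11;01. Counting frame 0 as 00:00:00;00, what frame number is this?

48881

As if non-drop at 30 labels/s: (0 × 3600 + 27 × 60 + 11) × 30 + 1 = 48931.
Minute boundaries passed: 27; those not divisible by 10: 27 − 2 = 25; dropped labels = 2 × 25 = 50.
Actual frame index = 48931 − 50 = 48881.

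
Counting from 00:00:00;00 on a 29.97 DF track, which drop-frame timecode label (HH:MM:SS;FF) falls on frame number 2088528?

Ten DF minutes hold 17982 frames, so frame 2088528 lies in block 116 (frames 2085912–2103893) with 2616 frames into that block.
The block's first minute is 1800 frames and the rest 1798 each; 2616 frames reaches minute 1, so 116 × 18 + 1 × 2 = 2090 labels have been skipped so far.
Adding those back, label number 2088528 + 2090 = 2090618 at 30 labels/s is 69687 s + 8 f = 19 h 21 min 27 s frame 8, i.e. 19:21:27;08.

19:21:27;08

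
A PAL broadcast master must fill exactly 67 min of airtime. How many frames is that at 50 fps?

67 min = 4020 s.
Frames = 4020 × 50 = 201000.

201000 frames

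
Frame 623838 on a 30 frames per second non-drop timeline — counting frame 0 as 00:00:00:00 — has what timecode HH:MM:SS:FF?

05:46:34:18

623838 ÷ 30 = 20794 full seconds, remainder 18 frames.
20794 s = 5 h 46 min 34 s.
Timecode: 05:46:34:18.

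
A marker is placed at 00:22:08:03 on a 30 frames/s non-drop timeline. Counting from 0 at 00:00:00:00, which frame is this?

39843

Total seconds to the label: (0 × 3600 + 22 × 60 + 8) = 1328.
Frame index = 1328 × 30 + 3 = 39843.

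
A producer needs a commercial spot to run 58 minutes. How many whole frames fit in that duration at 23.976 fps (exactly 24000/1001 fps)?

83436 frames

58 min = 3480 s.
Frames = 3480 × 24000/1001 = 83520000/1001 ≈ 83436.5634.
Complete frames: 83436.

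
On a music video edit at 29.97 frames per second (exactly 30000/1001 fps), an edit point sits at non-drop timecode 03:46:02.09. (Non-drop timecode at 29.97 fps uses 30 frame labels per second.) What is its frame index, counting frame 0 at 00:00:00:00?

Total seconds to the label: (3 × 3600 + 46 × 60 + 2) = 13562.
Frame index = 13562 × 30 + 9 = 406869.

406869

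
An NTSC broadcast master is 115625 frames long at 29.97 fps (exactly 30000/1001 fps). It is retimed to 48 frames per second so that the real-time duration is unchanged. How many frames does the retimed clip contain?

185185 frames

Target frames = source frames × (target rate / source rate) = 115625 × (48)/(30000/1001) = 115625 × 1001/625 = 185185.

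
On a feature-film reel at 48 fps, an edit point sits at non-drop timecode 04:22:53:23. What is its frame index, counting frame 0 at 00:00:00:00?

Total seconds to the label: (4 × 3600 + 22 × 60 + 53) = 15773.
Frame index = 15773 × 48 + 23 = 757127.

757127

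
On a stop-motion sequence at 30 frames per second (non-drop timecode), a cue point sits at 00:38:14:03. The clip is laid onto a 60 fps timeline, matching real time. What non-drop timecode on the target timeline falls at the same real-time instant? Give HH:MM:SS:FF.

Source frame index: (0×3600 + 38×60 + 14) × 30 + 3 = 68823.
Real time: 68823 / (30) = 22941/10 s.
Target frame: (22941/10) × (60) = 137646.
At 60 labels/s: frame 137646 → 00:38:14:06.

00:38:14:06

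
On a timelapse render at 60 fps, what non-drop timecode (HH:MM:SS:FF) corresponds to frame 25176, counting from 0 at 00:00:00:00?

00:06:59:36

25176 ÷ 60 = 419 full seconds, remainder 36 frames.
419 s = 0 h 6 min 59 s.
Timecode: 00:06:59:36.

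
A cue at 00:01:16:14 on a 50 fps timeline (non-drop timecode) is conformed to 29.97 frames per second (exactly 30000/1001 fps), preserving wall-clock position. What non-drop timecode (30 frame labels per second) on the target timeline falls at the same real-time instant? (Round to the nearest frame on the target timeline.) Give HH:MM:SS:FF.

00:01:16:06

Source frame index: (0×3600 + 1×60 + 16) × 50 + 14 = 3814.
Real time: 3814 / (50) = 1907/25 s.
Target frame: (1907/25) × (30000/1001) = 2288400/1001 ≈ 2286.114 → 2286.
At 30 labels/s: frame 2286 → 00:01:16:06.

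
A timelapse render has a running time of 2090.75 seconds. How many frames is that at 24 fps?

Frames = 2090.75 × 24 = 50178.

50178 frames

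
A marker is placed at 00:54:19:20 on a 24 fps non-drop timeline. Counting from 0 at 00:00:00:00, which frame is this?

Total seconds to the label: (0 × 3600 + 54 × 60 + 19) = 3259.
Frame index = 3259 × 24 + 20 = 78236.

frame 78236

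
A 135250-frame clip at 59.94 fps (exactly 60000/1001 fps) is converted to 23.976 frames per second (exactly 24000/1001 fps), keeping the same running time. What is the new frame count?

Target frames = source frames × (target rate / source rate) = 135250 × (24000/1001)/(60000/1001) = 135250 × 2/5 = 54100.

54100 frames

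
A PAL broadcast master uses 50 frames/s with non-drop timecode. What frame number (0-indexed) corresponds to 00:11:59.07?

Total seconds to the label: (0 × 3600 + 11 × 60 + 59) = 719.
Frame index = 719 × 50 + 7 = 35957.

35957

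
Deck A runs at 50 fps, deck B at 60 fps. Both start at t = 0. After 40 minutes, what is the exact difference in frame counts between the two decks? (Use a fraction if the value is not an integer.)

40 min = 2400 s.
A emits 50 × 2400 = 120000 frames; B emits 60 × 2400 = 144000.
Difference = 24000 frames; B is ahead of A.

24000 frames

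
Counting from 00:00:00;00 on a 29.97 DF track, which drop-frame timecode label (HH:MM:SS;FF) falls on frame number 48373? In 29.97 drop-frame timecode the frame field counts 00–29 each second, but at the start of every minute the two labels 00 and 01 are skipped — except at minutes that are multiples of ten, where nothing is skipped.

Ten DF minutes hold 17982 frames, so frame 48373 lies in block 2 (frames 35964–53945) with 12409 frames into that block.
The block's first minute is 1800 frames and the rest 1798 each; 12409 frames reaches minute 6, so 2 × 18 + 6 × 2 = 48 labels have been skipped so far.
Adding those back, label number 48373 + 48 = 48421 at 30 labels/s is 1614 s + 1 f = 0 h 26 min 54 s frame 1, i.e. 00:26:54;01.

00:26:54;01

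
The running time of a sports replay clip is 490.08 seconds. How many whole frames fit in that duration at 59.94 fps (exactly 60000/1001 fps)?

29375 frames

Frames = 490.08 × 60000/1001 = 29404800/1001 ≈ 29375.4246.
Complete frames: 29375.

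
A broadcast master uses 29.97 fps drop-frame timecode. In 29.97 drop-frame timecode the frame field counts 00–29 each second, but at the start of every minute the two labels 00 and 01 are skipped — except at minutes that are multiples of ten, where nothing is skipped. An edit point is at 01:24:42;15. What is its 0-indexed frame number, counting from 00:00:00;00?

152323

Complete 10-minute blocks: 8, each 17982 frames → 143856.
Remaining 4 whole minutes in the current block: 1800 + 3 × 1798 = 7194 frames.
Within the current minute: 42 × 30 + 15 − 2 = 1273 (labels ;00/;01 skipped at this minute). Total = 143856 + 7194 + 1273 = 152323.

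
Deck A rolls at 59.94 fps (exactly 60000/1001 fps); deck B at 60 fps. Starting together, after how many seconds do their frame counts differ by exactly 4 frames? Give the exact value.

1001/15 seconds

The gap grows by |60 − 60000/1001| = 60/1001 frames per second.
Time for a 4-frame gap: 4 ÷ (60/1001) = 1001/15 s.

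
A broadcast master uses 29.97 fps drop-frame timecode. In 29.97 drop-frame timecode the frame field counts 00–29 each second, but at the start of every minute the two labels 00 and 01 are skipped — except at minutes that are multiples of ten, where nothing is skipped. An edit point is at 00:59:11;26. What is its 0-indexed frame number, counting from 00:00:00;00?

106448

Complete 10-minute blocks: 5, each 17982 frames → 89910.
Remaining 9 whole minutes in the current block: 1800 + 8 × 1798 = 16184 frames.
Within the current minute: 11 × 30 + 26 − 2 = 354 (labels ;00/;01 skipped at this minute). Total = 89910 + 16184 + 354 = 106448.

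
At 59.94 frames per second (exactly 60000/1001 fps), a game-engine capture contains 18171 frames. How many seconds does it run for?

Running time = 18171 / (60000/1001) = 303.15285 s.

303.15285 seconds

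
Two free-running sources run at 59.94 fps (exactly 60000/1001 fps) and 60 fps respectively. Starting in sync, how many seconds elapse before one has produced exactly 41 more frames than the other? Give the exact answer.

41041/60 seconds

The gap grows by |60 − 60000/1001| = 60/1001 frames per second.
Time for a 41-frame gap: 41 ÷ (60/1001) = 41041/60 s.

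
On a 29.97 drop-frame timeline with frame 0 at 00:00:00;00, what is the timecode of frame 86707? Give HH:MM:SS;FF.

00:48:13;05

Ten DF minutes hold 17982 frames, so frame 86707 lies in block 4 (frames 71928–89909) with 14779 frames into that block.
The block's first minute is 1800 frames and the rest 1798 each; 14779 frames reaches minute 8, so 4 × 18 + 8 × 2 = 88 labels have been skipped so far.
Adding those back, label number 86707 + 88 = 86795 at 30 labels/s is 2893 s + 5 f = 0 h 48 min 13 s frame 5, i.e. 00:48:13;05.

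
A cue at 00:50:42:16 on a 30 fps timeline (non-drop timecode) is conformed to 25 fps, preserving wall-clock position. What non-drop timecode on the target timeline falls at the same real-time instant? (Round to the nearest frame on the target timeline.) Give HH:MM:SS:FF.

Source frame index: (0×3600 + 50×60 + 42) × 30 + 16 = 91276.
Real time: 91276 / (30) = 45638/15 s.
Target frame: (45638/15) × (25) = 228190/3 ≈ 76063.333 → 76063.
At 25 labels/s: frame 76063 → 00:50:42:13.

00:50:42:13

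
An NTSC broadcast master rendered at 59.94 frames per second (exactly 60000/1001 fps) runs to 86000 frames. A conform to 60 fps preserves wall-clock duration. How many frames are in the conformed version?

86086 frames

Target frames = source frames × (target rate / source rate) = 86000 × (60)/(60000/1001) = 86000 × 1001/1000 = 86086.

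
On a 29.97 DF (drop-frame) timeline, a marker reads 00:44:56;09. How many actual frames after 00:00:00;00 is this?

80809

Complete 10-minute blocks: 4, each 17982 frames → 71928.
Remaining 4 whole minutes in the current block: 1800 + 3 × 1798 = 7194 frames.
Within the current minute: 56 × 30 + 9 − 2 = 1687 (labels ;00/;01 skipped at this minute). Total = 71928 + 7194 + 1687 = 80809.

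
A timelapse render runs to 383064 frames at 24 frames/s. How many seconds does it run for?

15961 seconds

Running time = 383064 / (24) = 15961 s.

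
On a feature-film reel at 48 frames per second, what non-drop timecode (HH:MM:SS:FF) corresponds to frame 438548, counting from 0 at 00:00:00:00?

438548 ÷ 48 = 9136 full seconds, remainder 20 frames.
9136 s = 2 h 32 min 16 s.
Timecode: 02:32:16:20.

02:32:16:20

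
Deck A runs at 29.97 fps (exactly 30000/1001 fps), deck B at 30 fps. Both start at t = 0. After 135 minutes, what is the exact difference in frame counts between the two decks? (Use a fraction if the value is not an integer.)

243000/1001 frames

135 min = 8100 s.
A emits 30000/1001 × 8100 = 243000000/1001 frames; B emits 30 × 8100 = 243000.
Difference = 243000/1001 frames (≈ 242.7572); B is ahead of A.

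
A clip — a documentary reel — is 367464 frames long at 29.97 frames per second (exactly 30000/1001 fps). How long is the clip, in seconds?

12261.0488 seconds

Running time = 367464 / (30000/1001) = 12261.0488 s.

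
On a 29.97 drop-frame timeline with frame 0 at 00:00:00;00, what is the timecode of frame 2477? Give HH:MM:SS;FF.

00:01:22;19

Ten DF minutes hold 17982 frames, so frame 2477 lies in block 0 (frames 0–17981) with 2477 frames into that block.
The block's first minute is 1800 frames and the rest 1798 each; 2477 frames reaches minute 1, so 0 × 18 + 1 × 2 = 2 labels have been skipped so far.
Adding those back, label number 2477 + 2 = 2479 at 30 labels/s is 82 s + 19 f = 0 h 1 min 22 s frame 19, i.e. 00:01:22;19.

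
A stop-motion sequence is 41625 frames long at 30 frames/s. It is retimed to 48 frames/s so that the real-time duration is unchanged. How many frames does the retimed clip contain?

Frames at target rate = 41625 × (48) / (30) = 66600.

66600 frames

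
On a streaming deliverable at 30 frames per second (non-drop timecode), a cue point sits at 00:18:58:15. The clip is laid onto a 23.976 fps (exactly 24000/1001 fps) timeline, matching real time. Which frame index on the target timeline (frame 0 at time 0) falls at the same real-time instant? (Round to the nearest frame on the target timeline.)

Source frame index: (0×3600 + 18×60 + 58) × 30 + 15 = 34155.
Real time: 34155 / (30) = 2277/2 s.
Target frame: (2277/2) × (24000/1001) = 2484000/91 ≈ 27296.703 → 27297.

frame 27297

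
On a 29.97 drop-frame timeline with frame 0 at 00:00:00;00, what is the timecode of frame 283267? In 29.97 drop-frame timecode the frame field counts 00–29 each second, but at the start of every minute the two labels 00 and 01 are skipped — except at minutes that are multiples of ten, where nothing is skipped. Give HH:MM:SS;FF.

Each 10-minute DF block holds 10 × 60 × 30 − 9 × 2 = 17982 frames. 283267 ÷ 17982 → 15 full blocks, remainder 13537.
Within the partial block the first minute is 1800 frames and each further minute 1798, so 7 further minute boundaries passed. Total skipped labels = 18 × 15 + 2 × 7 = 284.
Non-drop label index = 283267 + 284 = 283551; at 30 labels/s that is 02:37:31:21, i.e. DF 02:37:31;21.

02:37:31;21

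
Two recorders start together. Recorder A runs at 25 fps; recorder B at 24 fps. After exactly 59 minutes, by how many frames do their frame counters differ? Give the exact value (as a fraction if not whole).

59 min = 3540 s.
A emits 25 × 3540 = 88500 frames; B emits 24 × 3540 = 84960.
Difference = 3540 frames; B is behind A.

3540 frames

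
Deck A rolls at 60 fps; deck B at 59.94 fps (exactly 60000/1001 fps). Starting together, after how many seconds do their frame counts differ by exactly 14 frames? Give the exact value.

7007/30 seconds

The gap grows by |60000/1001 − 60| = 60/1001 frames per second.
Time for a 14-frame gap: 14 ÷ (60/1001) = 7007/30 s.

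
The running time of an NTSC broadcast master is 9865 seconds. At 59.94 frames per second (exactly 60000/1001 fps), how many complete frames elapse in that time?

591308 frames

Frames = 9865 × 60000/1001 = 591900000/1001 ≈ 591308.6913.
Complete frames: 591308.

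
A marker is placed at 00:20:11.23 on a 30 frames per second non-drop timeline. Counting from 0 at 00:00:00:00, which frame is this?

frame 36353

Total seconds to the label: (0 × 3600 + 20 × 60 + 11) = 1211.
Frame index = 1211 × 30 + 23 = 36353.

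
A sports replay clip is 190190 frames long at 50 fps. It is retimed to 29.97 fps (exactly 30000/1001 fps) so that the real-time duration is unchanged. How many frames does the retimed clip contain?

114000 frames

Target frames = source frames × (target rate / source rate) = 190190 × (30000/1001)/(50) = 190190 × 600/1001 = 114000.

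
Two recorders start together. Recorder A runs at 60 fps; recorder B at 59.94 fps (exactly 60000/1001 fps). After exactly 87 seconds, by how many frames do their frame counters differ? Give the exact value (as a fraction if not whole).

5220/1001 frames

A emits 60 × 87 = 5220 frames; B emits 60000/1001 × 87 = 5220000/1001.
Difference = 5220/1001 frames (≈ 5.2148); B is behind A.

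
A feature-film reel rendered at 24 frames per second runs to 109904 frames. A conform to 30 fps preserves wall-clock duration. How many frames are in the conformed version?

137380 frames

Target frames = source frames × (target rate / source rate) = 109904 × (30)/(24) = 109904 × 5/4 = 137380.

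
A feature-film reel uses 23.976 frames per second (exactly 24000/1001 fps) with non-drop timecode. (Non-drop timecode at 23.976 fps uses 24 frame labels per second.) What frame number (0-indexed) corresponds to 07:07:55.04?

Total seconds to the label: (7 × 3600 + 7 × 60 + 55) = 25675.
Frame index = 25675 × 24 + 4 = 616204.

frame 616204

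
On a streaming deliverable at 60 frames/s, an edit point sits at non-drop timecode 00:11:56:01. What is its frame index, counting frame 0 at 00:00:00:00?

42961

Total seconds to the label: (0 × 3600 + 11 × 60 + 56) = 716.
Frame index = 716 × 60 + 1 = 42961.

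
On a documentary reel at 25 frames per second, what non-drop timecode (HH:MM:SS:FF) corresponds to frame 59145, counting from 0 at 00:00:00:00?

00:39:25:20

59145 ÷ 25 = 2365 full seconds, remainder 20 frames.
2365 s = 0 h 39 min 25 s.
Timecode: 00:39:25:20.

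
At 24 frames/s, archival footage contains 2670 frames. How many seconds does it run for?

Running time = 2670 / (24) = 111.25 s.

111.25 seconds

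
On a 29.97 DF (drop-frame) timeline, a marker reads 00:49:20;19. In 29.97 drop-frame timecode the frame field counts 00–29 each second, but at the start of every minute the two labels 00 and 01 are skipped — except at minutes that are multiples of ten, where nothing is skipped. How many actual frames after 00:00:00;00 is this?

88729

As if non-drop at 30 labels/s: (0 × 3600 + 49 × 60 + 20) × 30 + 19 = 88819.
Minute boundaries passed: 49; those not divisible by 10: 49 − 4 = 45; dropped labels = 2 × 45 = 90.
Actual frame index = 88819 − 90 = 88729.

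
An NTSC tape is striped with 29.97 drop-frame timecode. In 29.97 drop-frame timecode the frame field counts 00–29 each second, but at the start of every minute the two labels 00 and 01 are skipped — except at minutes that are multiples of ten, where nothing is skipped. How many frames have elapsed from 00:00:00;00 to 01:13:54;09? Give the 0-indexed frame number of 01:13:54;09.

Complete 10-minute blocks: 7, each 17982 frames → 125874.
Remaining 3 whole minutes in the current block: 1800 + 2 × 1798 = 5396 frames.
Within the current minute: 54 × 30 + 9 − 2 = 1627 (labels ;00/;01 skipped at this minute). Total = 125874 + 5396 + 1627 = 132897.

132897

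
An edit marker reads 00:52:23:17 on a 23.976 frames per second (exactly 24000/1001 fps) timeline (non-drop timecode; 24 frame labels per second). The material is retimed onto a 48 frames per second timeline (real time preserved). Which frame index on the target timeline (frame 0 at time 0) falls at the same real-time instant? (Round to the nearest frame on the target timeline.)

frame 151049

Source frame index: (0×3600 + 52×60 + 23) × 24 + 17 = 75449.
Real time: 75449 / (24000/1001) = 75524449/24000 s.
Target frame: (75524449/24000) × (48) = 75524449/500 ≈ 151048.898 → 151049.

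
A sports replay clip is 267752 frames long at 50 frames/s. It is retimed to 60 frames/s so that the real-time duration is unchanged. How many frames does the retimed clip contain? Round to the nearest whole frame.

Frames at target rate = 267752 × (60) / (50) = 1606512/5 ≈ 321302.400.
Nearest whole frame: 321302.

321302 frames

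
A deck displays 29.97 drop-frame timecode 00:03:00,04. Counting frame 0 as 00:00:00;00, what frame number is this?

As if non-drop at 30 labels/s: (0 × 3600 + 3 × 60 + 0) × 30 + 4 = 5404.
Minute boundaries passed: 3; those not divisible by 10: 3 − 0 = 3; dropped labels = 2 × 3 = 6.
Actual frame index = 5404 − 6 = 5398.

5398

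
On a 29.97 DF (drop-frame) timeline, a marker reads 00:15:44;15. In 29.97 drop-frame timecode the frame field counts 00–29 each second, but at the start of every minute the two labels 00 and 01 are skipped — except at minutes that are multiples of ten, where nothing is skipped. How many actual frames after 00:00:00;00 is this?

28307

As if non-drop at 30 labels/s: (0 × 3600 + 15 × 60 + 44) × 30 + 15 = 28335.
Minute boundaries passed: 15; those not divisible by 10: 15 − 1 = 14; dropped labels = 2 × 14 = 28.
Actual frame index = 28335 − 28 = 28307.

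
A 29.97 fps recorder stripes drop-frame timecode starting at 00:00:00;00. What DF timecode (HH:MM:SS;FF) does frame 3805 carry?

00:02:06;29

Each 10-minute DF block holds 10 × 60 × 30 − 9 × 2 = 17982 frames. 3805 ÷ 17982 → 0 full blocks, remainder 3805.
Within the partial block the first minute is 1800 frames and each further minute 1798, so 2 further minute boundaries passed. Total skipped labels = 18 × 0 + 2 × 2 = 4.
Non-drop label index = 3805 + 4 = 3809; at 30 labels/s that is 00:02:06:29, i.e. DF 00:02:06;29.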